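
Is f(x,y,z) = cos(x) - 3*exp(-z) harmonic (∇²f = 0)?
No, ∇²f = -cos(x) - 3*exp(-z)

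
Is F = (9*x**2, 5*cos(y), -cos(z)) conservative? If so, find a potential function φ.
Yes, F is conservative. φ = 3*x**3 + 5*sin(y) - sin(z)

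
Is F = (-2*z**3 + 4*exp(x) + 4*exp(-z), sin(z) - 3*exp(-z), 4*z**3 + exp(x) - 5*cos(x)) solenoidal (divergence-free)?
No, ∇·F = 12*z**2 + 4*exp(x)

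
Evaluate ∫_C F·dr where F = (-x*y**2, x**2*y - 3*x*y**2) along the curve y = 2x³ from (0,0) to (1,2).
-31/5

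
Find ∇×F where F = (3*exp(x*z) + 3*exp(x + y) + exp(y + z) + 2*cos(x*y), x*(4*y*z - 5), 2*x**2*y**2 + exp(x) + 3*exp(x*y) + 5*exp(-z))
(x*(4*x*y - 4*y + 3*exp(x*y)), -4*x*y**2 + 3*x*exp(x*z) - 3*y*exp(x*y) - exp(x) + exp(y + z), 2*x*sin(x*y) + 4*y*z - 3*exp(x + y) - exp(y + z) - 5)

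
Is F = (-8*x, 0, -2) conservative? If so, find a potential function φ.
Yes, F is conservative. φ = -4*x**2 - 2*z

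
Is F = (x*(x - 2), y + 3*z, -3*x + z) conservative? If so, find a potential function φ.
No, ∇×F = (-3, 3, 0) ≠ 0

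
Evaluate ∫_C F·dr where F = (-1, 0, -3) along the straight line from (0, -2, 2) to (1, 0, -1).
8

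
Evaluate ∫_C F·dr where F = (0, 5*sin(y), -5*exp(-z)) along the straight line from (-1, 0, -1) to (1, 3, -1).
5 - 5*cos(3)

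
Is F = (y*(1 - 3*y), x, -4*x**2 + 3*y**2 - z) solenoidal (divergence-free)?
No, ∇·F = -1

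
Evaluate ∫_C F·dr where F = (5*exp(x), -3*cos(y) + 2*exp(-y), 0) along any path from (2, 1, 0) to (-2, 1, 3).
-10*sinh(2)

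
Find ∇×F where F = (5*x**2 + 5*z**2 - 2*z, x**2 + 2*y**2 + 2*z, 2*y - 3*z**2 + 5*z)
(0, 10*z - 2, 2*x)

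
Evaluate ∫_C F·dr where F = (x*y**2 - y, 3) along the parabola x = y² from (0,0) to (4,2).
22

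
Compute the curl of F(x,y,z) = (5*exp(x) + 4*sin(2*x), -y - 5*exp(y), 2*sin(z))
(0, 0, 0)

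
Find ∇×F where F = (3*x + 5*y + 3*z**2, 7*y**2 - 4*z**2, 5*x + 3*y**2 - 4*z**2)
(6*y + 8*z, 6*z - 5, -5)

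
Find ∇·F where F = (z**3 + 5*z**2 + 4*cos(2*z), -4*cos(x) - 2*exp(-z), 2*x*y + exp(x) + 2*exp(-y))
0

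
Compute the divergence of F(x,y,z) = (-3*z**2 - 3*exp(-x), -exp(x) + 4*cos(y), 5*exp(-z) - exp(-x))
-4*sin(y) - 5*exp(-z) + 3*exp(-x)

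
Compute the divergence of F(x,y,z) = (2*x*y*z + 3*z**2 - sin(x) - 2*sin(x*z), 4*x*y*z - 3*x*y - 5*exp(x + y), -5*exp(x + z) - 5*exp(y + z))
4*x*z - 3*x + 2*y*z - 2*z*cos(x*z) - 5*exp(x + y) - 5*exp(x + z) - 5*exp(y + z) - cos(x)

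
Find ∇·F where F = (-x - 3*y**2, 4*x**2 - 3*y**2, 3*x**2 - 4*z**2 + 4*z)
-6*y - 8*z + 3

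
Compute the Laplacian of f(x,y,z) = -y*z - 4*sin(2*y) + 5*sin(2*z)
16*sin(2*y) - 20*sin(2*z)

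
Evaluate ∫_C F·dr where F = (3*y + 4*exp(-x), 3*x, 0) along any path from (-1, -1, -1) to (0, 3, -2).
-7 + 4*E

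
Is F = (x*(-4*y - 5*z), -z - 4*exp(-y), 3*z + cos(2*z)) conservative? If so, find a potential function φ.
No, ∇×F = (1, -5*x, 4*x) ≠ 0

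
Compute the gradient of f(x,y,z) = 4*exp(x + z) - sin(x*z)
(-z*cos(x*z) + 4*exp(x + z), 0, -x*cos(x*z) + 4*exp(x + z))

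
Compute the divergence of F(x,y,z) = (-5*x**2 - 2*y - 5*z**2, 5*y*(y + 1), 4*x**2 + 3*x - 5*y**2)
-10*x + 10*y + 5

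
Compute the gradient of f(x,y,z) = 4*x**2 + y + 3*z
(8*x, 1, 3)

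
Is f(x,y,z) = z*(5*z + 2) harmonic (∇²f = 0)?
No, ∇²f = 10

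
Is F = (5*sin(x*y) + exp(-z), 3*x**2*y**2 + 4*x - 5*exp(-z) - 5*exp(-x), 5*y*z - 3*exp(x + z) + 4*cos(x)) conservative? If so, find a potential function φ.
No, ∇×F = (5*z - 5*exp(-z), 3*exp(x + z) + 4*sin(x) - exp(-z), 6*x*y**2 - 5*x*cos(x*y) + 4 + 5*exp(-x)) ≠ 0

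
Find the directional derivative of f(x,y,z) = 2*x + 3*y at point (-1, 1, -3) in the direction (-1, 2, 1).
2*sqrt(6)/3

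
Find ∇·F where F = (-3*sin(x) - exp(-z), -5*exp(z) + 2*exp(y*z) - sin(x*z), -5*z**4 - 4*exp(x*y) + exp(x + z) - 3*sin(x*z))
-3*x*cos(x*z) - 20*z**3 + 2*z*exp(y*z) + exp(x + z) - 3*cos(x)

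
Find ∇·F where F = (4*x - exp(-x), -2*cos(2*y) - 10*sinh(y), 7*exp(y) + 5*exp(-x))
4*sin(2*y) - 10*cosh(y) + 4 + exp(-x)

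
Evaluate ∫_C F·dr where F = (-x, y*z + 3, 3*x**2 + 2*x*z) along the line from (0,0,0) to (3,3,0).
9/2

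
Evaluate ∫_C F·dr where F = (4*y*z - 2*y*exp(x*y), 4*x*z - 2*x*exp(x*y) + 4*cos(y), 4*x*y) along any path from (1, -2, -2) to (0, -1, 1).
-18 - 4*sin(1) + 2*exp(-2) + 4*sin(2)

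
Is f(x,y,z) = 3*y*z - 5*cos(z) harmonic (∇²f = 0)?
No, ∇²f = 5*cos(z)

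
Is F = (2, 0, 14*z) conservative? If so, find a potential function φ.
Yes, F is conservative. φ = 2*x + 7*z**2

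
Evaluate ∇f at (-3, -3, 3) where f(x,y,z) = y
(0, 1, 0)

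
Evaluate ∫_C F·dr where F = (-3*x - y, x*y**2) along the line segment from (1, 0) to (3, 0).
-12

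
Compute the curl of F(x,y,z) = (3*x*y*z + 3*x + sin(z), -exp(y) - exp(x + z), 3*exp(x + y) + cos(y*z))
(-z*sin(y*z) + 3*exp(x + y) + exp(x + z), 3*x*y - 3*exp(x + y) + cos(z), -3*x*z - exp(x + z))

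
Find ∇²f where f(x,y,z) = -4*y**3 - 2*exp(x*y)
-2*x**2*exp(x*y) - 2*y**2*exp(x*y) - 24*y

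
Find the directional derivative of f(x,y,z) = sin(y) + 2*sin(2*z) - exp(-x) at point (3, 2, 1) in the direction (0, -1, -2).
-9*sqrt(5)*cos(2)/5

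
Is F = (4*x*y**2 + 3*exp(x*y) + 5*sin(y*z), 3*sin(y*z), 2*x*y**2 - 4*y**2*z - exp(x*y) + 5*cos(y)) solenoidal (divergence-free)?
No, ∇·F = 3*y*exp(x*y) + 3*z*cos(y*z)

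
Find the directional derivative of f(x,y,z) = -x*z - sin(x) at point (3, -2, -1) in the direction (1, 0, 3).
-sqrt(10)*(cos(3) + 8)/10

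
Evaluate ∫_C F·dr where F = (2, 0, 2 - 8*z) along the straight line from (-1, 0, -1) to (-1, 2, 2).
-6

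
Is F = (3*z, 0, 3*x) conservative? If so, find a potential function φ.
Yes, F is conservative. φ = 3*x*z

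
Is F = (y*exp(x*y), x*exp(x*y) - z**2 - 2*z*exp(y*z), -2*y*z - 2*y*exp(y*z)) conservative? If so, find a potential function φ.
Yes, F is conservative. φ = -y*z**2 + exp(x*y) - 2*exp(y*z)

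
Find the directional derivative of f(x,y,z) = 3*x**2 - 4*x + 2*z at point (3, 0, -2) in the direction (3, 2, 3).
24*sqrt(22)/11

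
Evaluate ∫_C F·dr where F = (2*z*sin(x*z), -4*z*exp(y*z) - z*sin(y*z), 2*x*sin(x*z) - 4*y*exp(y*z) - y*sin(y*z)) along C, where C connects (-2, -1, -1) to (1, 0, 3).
-3 + 2*cos(2) - cos(1) - 2*cos(3) + 4*E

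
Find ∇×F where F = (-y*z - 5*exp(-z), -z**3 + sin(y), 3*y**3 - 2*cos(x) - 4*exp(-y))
(9*y**2 + 3*z**2 + 4*exp(-y), -y - 2*sin(x) + 5*exp(-z), z)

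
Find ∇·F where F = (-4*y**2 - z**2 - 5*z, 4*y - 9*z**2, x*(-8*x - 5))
4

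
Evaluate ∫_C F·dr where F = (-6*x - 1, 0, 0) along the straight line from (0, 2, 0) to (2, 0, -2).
-14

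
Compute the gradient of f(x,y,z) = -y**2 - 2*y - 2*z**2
(0, -2*y - 2, -4*z)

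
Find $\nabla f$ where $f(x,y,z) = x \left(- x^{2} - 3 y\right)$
(-3*x**2 - 3*y, -3*x, 0)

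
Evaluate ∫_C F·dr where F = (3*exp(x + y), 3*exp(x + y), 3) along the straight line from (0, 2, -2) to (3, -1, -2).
0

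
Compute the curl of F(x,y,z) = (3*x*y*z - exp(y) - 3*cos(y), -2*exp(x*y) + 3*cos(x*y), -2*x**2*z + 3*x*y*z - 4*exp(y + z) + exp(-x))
(3*x*z - 4*exp(y + z), 3*x*y + 4*x*z - 3*y*z + exp(-x), -3*x*z - 2*y*exp(x*y) - 3*y*sin(x*y) + exp(y) - 3*sin(y))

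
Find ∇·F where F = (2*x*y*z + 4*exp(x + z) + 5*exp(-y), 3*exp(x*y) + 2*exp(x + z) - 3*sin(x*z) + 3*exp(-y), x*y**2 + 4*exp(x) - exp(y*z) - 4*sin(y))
3*x*exp(x*y) + 2*y*z - y*exp(y*z) + 4*exp(x + z) - 3*exp(-y)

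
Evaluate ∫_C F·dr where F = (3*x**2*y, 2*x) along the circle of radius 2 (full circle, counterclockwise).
-4*pi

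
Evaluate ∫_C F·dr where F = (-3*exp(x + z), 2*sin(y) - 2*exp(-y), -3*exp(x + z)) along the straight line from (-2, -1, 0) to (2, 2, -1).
-5*E + 5*exp(-2) - 2*cos(2) + 2*cos(1)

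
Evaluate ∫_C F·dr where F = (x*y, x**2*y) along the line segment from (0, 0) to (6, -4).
96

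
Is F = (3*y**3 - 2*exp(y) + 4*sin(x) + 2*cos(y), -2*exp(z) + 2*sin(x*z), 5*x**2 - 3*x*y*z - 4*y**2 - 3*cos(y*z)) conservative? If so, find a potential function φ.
No, ∇×F = (-3*x*z - 2*x*cos(x*z) - 8*y + 3*z*sin(y*z) + 2*exp(z), -10*x + 3*y*z, -9*y**2 + 2*z*cos(x*z) + 2*exp(y) + 2*sin(y)) ≠ 0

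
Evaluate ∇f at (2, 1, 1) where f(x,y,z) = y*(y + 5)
(0, 7, 0)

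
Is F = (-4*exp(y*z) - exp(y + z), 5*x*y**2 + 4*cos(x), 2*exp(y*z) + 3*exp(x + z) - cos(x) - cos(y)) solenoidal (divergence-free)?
No, ∇·F = 10*x*y + 2*y*exp(y*z) + 3*exp(x + z)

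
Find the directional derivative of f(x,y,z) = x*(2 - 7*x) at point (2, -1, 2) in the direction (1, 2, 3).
-13*sqrt(14)/7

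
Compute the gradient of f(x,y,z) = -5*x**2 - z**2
(-10*x, 0, -2*z)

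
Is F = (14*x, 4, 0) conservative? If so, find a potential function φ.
Yes, F is conservative. φ = 7*x**2 + 4*y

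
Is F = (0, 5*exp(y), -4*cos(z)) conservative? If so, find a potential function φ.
Yes, F is conservative. φ = 5*exp(y) - 4*sin(z)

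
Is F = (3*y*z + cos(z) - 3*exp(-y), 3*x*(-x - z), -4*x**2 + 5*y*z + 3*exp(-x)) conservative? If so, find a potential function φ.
No, ∇×F = (3*x + 5*z, 8*x + 3*y - sin(z) + 3*exp(-x), -6*x - 6*z - 3*exp(-y)) ≠ 0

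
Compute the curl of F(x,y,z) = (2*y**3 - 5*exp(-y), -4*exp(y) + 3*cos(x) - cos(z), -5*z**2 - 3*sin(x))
(-sin(z), 3*cos(x), -6*y**2 - 3*sin(x) - 5*exp(-y))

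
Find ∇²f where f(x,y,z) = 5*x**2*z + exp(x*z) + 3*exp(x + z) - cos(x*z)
x**2*exp(x*z) + x**2*cos(x*z) + z**2*exp(x*z) + z**2*cos(x*z) + 10*z + 6*exp(x + z)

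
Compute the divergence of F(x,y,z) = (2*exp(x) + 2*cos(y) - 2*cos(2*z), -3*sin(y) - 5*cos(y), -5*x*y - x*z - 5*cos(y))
-x + 2*exp(x) + 5*sin(y) - 3*cos(y)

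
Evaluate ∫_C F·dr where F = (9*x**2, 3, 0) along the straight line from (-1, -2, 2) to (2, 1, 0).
36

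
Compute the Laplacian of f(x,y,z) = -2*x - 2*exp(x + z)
-4*exp(x + z)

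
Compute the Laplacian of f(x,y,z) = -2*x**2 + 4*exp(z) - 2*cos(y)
4*exp(z) + 2*cos(y) - 4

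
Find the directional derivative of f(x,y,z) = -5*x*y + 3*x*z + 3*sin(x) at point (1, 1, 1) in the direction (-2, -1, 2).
5 - 2*cos(1)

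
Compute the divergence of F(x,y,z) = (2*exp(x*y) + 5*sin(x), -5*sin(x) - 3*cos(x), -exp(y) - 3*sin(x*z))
-3*x*cos(x*z) + 2*y*exp(x*y) + 5*cos(x)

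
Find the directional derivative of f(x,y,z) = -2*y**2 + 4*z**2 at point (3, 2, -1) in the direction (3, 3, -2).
-4*sqrt(22)/11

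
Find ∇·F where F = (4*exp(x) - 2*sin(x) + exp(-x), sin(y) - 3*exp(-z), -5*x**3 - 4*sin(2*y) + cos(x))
4*exp(x) - 2*cos(x) + cos(y) - exp(-x)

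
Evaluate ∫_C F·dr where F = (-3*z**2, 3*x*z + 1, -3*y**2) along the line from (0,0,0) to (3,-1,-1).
0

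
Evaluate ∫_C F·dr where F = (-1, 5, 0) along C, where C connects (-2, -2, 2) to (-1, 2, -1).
19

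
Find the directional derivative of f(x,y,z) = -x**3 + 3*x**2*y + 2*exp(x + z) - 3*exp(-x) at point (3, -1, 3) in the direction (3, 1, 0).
3*sqrt(10)*(-36*exp(3) + 3 + 2*exp(9))*exp(-3)/10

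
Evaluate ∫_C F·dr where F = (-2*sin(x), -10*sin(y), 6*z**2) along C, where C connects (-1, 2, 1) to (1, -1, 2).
-10*cos(2) + 10*cos(1) + 14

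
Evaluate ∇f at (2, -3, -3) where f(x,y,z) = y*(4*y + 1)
(0, -23, 0)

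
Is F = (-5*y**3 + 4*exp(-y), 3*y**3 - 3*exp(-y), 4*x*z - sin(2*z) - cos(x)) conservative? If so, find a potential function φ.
No, ∇×F = (0, -4*z - sin(x), 15*y**2 + 4*exp(-y)) ≠ 0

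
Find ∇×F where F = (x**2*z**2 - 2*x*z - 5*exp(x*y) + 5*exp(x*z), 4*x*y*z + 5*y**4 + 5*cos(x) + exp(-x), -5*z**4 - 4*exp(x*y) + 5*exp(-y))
((4*x*(-y - exp(x*y))*exp(y) - 5)*exp(-y), 2*x**2*z + 5*x*exp(x*z) - 2*x + 4*y*exp(x*y), 5*x*exp(x*y) + 4*y*z - 5*sin(x) - exp(-x))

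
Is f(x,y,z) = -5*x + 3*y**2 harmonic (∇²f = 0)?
No, ∇²f = 6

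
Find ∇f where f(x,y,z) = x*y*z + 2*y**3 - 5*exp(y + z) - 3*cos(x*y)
(y*(z + 3*sin(x*y)), x*z + 3*x*sin(x*y) + 6*y**2 - 5*exp(y + z), x*y - 5*exp(y + z))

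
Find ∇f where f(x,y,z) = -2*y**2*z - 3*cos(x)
(3*sin(x), -4*y*z, -2*y**2)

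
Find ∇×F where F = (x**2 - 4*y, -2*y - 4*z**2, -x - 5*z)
(8*z, 1, 4)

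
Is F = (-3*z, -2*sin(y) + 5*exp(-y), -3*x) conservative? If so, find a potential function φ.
Yes, F is conservative. φ = -3*x*z + 2*cos(y) - 5*exp(-y)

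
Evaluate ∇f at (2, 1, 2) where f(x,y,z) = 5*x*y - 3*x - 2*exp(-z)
(2, 10, 2*exp(-2))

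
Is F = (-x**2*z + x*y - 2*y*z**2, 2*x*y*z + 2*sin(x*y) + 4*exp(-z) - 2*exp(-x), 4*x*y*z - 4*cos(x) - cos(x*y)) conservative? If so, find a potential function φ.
No, ∇×F = ((x*(-2*y + 4*z + sin(x*y))*exp(z) + 4)*exp(-z), -x**2 - 8*y*z - y*sin(x*y) - 4*sin(x), -x + 2*y*z + 2*y*cos(x*y) + 2*z**2 + 2*exp(-x)) ≠ 0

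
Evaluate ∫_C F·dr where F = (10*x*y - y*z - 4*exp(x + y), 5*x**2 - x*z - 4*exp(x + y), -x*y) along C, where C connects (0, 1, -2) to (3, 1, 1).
-4*exp(4) + 4*E + 42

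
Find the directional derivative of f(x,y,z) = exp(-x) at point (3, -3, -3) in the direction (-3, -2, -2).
3*sqrt(17)*exp(-3)/17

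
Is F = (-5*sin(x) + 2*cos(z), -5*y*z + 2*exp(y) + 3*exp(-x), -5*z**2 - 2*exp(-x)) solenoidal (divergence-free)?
No, ∇·F = -15*z + 2*exp(y) - 5*cos(x)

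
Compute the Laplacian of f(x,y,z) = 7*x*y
0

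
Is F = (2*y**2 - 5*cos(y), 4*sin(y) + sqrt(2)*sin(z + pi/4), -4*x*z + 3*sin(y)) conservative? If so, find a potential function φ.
No, ∇×F = (3*cos(y) - sqrt(2)*cos(z + pi/4), 4*z, -4*y - 5*sin(y)) ≠ 0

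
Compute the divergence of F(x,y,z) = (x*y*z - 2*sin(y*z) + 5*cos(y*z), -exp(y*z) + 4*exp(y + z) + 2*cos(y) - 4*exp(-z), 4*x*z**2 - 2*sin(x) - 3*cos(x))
8*x*z + y*z - z*exp(y*z) + 4*exp(y + z) - 2*sin(y)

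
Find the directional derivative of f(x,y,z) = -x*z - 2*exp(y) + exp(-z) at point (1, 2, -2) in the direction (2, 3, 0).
2*sqrt(13)*(2 - 3*exp(2))/13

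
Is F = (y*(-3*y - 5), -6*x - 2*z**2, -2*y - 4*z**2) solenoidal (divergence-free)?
No, ∇·F = -8*z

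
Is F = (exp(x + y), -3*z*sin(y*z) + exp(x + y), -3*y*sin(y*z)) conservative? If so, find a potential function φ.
Yes, F is conservative. φ = exp(x + y) + 3*cos(y*z)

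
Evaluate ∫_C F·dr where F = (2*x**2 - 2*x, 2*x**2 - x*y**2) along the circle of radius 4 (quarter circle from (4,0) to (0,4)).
176/3 - 16*pi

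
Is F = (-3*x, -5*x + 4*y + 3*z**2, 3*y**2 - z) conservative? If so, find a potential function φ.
No, ∇×F = (6*y - 6*z, 0, -5) ≠ 0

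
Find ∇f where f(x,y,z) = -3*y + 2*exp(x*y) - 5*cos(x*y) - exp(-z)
(y*(2*exp(x*y) + 5*sin(x*y)), 2*x*exp(x*y) + 5*x*sin(x*y) - 3, exp(-z))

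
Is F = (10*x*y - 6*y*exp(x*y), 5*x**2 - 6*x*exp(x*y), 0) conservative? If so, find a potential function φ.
Yes, F is conservative. φ = 5*x**2*y - 6*exp(x*y)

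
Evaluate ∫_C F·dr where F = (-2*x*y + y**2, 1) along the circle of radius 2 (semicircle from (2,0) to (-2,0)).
-32/3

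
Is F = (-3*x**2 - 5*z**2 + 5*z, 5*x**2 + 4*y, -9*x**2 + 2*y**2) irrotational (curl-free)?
No, ∇×F = (4*y, 18*x - 10*z + 5, 10*x)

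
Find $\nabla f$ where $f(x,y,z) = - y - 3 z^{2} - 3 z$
(0, -1, -6*z - 3)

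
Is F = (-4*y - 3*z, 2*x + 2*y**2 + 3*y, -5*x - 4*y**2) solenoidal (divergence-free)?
No, ∇·F = 4*y + 3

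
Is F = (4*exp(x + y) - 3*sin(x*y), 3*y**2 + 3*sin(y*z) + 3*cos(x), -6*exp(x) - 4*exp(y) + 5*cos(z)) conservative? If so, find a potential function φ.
No, ∇×F = (-3*y*cos(y*z) - 4*exp(y), 6*exp(x), 3*x*cos(x*y) - 4*exp(x + y) - 3*sin(x)) ≠ 0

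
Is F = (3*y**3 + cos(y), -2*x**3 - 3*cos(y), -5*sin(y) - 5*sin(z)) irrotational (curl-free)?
No, ∇×F = (-5*cos(y), 0, -6*x**2 - 9*y**2 + sin(y))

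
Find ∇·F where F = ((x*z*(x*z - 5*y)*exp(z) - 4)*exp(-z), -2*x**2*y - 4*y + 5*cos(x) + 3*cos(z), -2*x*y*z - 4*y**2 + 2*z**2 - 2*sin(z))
-2*x**2 - 2*x*y + 2*x*z**2 - 5*y*z + 4*z - 2*cos(z) - 4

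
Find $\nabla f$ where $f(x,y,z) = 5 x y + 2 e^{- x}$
(5*y - 2*exp(-x), 5*x, 0)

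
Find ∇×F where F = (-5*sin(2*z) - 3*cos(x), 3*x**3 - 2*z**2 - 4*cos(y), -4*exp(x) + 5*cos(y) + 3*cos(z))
(4*z - 5*sin(y), 4*exp(x) - 10*cos(2*z), 9*x**2)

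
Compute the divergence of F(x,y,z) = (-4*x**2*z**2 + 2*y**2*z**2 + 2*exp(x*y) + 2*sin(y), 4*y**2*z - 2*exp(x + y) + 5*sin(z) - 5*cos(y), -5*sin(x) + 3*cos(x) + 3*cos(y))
-8*x*z**2 + 8*y*z + 2*y*exp(x*y) - 2*exp(x + y) + 5*sin(y)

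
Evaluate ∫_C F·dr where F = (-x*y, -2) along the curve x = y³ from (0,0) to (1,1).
-17/7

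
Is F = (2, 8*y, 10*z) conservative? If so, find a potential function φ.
Yes, F is conservative. φ = 2*x + 4*y**2 + 5*z**2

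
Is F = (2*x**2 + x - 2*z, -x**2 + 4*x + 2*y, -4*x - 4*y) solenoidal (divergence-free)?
No, ∇·F = 4*x + 3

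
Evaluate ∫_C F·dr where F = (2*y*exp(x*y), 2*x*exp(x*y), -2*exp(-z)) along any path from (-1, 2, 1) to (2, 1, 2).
-(2 - 2*exp(3))*exp(-1)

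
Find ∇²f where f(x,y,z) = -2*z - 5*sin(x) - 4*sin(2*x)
(32*cos(x) + 5)*sin(x)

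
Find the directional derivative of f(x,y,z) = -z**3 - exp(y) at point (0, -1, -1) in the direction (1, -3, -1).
3*sqrt(11)*(1 + E)*exp(-1)/11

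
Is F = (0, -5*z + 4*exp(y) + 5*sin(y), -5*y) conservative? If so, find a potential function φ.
Yes, F is conservative. φ = -5*y*z + 4*exp(y) - 5*cos(y)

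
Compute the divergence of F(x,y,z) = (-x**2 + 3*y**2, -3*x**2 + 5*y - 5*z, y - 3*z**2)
-2*x - 6*z + 5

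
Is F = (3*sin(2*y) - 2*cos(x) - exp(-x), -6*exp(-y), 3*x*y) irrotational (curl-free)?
No, ∇×F = (3*x, -3*y, -6*cos(2*y))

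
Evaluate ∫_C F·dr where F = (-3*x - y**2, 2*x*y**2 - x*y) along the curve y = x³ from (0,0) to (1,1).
-103/70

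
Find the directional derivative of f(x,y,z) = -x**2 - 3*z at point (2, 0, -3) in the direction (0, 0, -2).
3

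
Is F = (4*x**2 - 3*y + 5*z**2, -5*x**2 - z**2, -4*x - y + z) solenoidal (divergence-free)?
No, ∇·F = 8*x + 1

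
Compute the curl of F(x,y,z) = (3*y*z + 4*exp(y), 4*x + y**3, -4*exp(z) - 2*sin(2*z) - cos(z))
(0, 3*y, -3*z - 4*exp(y) + 4)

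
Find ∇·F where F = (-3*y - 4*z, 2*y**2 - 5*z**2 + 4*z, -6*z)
4*y - 6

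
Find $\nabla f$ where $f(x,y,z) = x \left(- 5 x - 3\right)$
(-10*x - 3, 0, 0)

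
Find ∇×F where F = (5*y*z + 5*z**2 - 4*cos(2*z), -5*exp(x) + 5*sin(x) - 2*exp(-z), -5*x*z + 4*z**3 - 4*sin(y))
(-4*cos(y) - 2*exp(-z), 5*y + 15*z + 8*sin(2*z), -5*z - 5*exp(x) + 5*cos(x))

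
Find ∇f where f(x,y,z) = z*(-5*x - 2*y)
(-5*z, -2*z, -5*x - 2*y)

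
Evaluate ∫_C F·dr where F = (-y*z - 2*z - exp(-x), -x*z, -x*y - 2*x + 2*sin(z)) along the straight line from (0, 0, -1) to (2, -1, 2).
-5 + exp(-2) - 2*cos(2) + 2*cos(1)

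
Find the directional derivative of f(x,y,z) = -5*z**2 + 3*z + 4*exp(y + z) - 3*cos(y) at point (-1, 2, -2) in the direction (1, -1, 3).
sqrt(11)*(77 - 3*sin(2))/11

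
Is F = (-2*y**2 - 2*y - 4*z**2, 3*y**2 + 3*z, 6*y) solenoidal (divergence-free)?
No, ∇·F = 6*y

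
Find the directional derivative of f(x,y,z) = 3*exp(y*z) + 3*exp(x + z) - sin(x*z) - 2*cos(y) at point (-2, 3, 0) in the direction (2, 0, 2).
sqrt(2)*(6 + 11*exp(2))*exp(-2)/2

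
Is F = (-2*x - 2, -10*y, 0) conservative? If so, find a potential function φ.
Yes, F is conservative. φ = -x**2 - 2*x - 5*y**2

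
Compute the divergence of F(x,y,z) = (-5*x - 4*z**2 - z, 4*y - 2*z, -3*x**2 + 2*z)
1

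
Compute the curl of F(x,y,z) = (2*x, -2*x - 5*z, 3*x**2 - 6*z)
(5, -6*x, -2)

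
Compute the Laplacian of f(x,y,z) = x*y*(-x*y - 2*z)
-2*x**2 - 2*y**2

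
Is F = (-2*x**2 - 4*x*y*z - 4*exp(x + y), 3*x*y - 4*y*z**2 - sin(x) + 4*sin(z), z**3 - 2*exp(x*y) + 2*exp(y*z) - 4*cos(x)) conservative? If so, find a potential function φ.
No, ∇×F = (-2*x*exp(x*y) + 8*y*z + 2*z*exp(y*z) - 4*cos(z), -4*x*y + 2*y*exp(x*y) - 4*sin(x), 4*x*z + 3*y + 4*exp(x + y) - cos(x)) ≠ 0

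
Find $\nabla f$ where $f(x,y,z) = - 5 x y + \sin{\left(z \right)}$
(-5*y, -5*x, cos(z))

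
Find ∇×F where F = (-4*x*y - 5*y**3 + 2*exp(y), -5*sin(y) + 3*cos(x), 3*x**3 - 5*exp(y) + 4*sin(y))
(-5*exp(y) + 4*cos(y), -9*x**2, 4*x + 15*y**2 - 2*exp(y) - 3*sin(x))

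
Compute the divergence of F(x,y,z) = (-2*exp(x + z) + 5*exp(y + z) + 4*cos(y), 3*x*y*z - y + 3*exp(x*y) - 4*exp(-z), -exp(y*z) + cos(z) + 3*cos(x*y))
3*x*z + 3*x*exp(x*y) - y*exp(y*z) - 2*exp(x + z) - sin(z) - 1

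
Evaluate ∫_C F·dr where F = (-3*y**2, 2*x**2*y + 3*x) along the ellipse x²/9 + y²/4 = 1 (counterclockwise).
18*pi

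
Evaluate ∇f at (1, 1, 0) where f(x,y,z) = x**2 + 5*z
(2, 0, 5)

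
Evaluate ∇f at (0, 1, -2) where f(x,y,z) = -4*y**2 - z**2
(0, -8, 4)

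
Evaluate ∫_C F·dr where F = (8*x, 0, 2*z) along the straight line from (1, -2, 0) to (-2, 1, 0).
12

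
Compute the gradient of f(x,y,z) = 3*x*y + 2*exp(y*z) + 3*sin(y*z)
(3*y, 3*x + 2*z*exp(y*z) + 3*z*cos(y*z), y*(2*exp(y*z) + 3*cos(y*z)))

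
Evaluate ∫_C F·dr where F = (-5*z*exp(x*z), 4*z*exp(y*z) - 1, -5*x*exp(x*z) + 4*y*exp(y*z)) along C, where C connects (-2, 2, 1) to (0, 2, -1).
-4*exp(2) - 5 + 9*exp(-2)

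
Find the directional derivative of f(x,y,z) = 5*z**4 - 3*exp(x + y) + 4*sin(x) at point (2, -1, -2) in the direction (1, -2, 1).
sqrt(6)*(-160 + 4*cos(2) + 3*E)/6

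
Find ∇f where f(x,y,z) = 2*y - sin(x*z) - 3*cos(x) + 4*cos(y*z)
(-z*cos(x*z) + 3*sin(x), -4*z*sin(y*z) + 2, -x*cos(x*z) - 4*y*sin(y*z))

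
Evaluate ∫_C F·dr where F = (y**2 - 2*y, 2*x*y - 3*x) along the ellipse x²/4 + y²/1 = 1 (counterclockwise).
-2*pi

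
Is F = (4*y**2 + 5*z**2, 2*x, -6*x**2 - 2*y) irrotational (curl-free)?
No, ∇×F = (-2, 12*x + 10*z, 2 - 8*y)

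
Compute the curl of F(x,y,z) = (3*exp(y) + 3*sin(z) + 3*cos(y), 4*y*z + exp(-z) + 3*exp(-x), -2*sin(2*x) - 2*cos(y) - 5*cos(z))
(-4*y + 2*sin(y) + exp(-z), 4*cos(2*x) + 3*cos(z), -3*exp(y) + 3*sin(y) - 3*exp(-x))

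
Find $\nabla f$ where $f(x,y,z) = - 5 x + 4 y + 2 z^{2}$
(-5, 4, 4*z)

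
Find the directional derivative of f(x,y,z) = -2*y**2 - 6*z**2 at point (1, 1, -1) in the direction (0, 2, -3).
-44*sqrt(13)/13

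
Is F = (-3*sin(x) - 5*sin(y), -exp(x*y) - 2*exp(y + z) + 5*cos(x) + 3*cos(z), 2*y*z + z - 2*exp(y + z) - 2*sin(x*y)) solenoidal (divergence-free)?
No, ∇·F = -x*exp(x*y) + 2*y - 4*exp(y + z) - 3*cos(x) + 1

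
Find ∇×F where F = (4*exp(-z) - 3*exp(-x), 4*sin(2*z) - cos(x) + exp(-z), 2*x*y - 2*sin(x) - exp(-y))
(2*x - 8*cos(2*z) + exp(-z) + exp(-y), -2*y + 2*cos(x) - 4*exp(-z), sin(x))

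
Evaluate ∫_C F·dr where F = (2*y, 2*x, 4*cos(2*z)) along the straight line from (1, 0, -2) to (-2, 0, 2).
4*sin(4)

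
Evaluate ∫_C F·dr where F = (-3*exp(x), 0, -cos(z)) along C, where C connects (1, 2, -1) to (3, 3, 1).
-3*exp(3) - 2*sin(1) + 3*E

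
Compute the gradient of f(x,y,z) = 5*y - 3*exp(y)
(0, 5 - 3*exp(y), 0)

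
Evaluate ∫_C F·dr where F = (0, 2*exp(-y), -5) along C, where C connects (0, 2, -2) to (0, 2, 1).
-15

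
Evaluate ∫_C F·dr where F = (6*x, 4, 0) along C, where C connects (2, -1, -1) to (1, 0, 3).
-5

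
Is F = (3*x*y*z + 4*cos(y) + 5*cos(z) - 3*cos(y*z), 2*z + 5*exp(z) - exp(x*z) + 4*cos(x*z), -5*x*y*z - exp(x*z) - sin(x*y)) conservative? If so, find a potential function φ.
No, ∇×F = (-5*x*z + x*exp(x*z) + 4*x*sin(x*z) - x*cos(x*y) - 5*exp(z) - 2, 3*x*y + 5*y*z + 3*y*sin(y*z) + y*cos(x*y) + z*exp(x*z) - 5*sin(z), -3*x*z - z*exp(x*z) - 4*z*sin(x*z) - 3*z*sin(y*z) + 4*sin(y)) ≠ 0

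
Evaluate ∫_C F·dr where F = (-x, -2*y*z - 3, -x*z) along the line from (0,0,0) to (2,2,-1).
-6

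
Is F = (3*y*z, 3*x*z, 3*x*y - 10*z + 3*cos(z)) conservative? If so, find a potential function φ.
Yes, F is conservative. φ = 3*x*y*z - 5*z**2 + 3*sin(z)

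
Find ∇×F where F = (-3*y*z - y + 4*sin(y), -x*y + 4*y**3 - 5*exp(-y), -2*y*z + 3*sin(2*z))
(-2*z, -3*y, -y + 3*z - 4*cos(y) + 1)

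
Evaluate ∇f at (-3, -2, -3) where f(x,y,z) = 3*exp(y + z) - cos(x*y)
(-2*sin(6), 3*exp(-5) - 3*sin(6), 3*exp(-5))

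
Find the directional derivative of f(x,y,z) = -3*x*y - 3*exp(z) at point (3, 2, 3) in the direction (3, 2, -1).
3*sqrt(14)*(-12 + exp(3))/14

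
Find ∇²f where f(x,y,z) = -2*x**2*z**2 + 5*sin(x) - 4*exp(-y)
-4*x**2 - 4*z**2 - 5*sin(x) - 4*exp(-y)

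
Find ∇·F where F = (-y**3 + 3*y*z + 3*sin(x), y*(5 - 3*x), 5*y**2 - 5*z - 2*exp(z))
-3*x - 2*exp(z) + 3*cos(x)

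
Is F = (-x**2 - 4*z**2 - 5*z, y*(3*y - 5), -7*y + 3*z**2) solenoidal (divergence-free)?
No, ∇·F = -2*x + 6*y + 6*z - 5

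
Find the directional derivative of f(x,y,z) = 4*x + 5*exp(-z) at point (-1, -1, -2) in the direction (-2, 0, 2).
sqrt(2)*(-5*exp(2) - 4)/2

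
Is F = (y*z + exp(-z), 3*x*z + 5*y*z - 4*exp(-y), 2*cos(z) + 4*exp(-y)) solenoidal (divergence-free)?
No, ∇·F = 5*z - 2*sin(z) + 4*exp(-y)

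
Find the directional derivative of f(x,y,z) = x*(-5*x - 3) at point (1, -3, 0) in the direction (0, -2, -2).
0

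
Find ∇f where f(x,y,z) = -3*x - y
(-3, -1, 0)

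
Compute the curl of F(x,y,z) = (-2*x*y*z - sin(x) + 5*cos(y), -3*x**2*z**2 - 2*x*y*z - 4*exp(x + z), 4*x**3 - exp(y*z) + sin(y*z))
(6*x**2*z + 2*x*y - z*exp(y*z) + z*cos(y*z) + 4*exp(x + z), 2*x*(-6*x - y), -6*x*z**2 + 2*x*z - 2*y*z - 4*exp(x + z) + 5*sin(y))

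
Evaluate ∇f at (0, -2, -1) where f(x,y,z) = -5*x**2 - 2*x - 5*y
(-2, -5, 0)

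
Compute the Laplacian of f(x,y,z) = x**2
2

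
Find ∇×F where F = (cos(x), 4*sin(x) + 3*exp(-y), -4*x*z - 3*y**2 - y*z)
(-6*y - z, 4*z, 4*cos(x))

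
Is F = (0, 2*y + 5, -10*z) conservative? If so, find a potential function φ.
Yes, F is conservative. φ = y**2 + 5*y - 5*z**2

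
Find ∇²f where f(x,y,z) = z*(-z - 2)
-2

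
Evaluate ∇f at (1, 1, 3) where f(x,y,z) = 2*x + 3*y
(2, 3, 0)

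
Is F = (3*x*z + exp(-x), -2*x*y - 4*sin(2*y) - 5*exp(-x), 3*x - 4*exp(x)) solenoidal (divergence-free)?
No, ∇·F = -2*x + 3*z - 8*cos(2*y) - exp(-x)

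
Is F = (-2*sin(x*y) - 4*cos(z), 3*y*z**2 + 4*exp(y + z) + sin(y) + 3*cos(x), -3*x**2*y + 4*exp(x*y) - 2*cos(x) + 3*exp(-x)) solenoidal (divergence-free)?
No, ∇·F = -2*y*cos(x*y) + 3*z**2 + 4*exp(y + z) + cos(y)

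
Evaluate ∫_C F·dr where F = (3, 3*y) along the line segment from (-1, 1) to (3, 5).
48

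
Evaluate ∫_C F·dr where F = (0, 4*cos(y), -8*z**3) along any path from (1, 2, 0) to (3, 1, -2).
-32 - 4*sin(2) + 4*sin(1)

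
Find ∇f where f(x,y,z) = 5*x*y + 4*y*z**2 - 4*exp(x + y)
(5*y - 4*exp(x + y), 5*x + 4*z**2 - 4*exp(x + y), 8*y*z)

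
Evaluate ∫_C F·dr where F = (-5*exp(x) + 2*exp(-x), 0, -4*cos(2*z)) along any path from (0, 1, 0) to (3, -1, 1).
-5*exp(3) - 2*sin(2) - 2*exp(-3) + 7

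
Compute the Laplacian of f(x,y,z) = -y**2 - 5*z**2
-12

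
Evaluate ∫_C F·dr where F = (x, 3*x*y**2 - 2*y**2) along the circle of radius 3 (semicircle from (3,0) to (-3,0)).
243*pi/8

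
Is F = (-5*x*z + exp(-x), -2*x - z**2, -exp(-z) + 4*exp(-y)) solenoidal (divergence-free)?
No, ∇·F = -5*z + exp(-z) - exp(-x)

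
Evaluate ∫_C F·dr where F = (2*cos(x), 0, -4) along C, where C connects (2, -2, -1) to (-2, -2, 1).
-8 - 4*sin(2)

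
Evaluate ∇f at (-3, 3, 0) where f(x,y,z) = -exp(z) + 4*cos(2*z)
(0, 0, -1)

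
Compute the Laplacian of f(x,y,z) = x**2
2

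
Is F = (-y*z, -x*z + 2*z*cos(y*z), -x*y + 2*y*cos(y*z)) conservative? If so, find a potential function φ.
Yes, F is conservative. φ = -x*y*z + 2*sin(y*z)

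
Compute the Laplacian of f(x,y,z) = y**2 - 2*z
2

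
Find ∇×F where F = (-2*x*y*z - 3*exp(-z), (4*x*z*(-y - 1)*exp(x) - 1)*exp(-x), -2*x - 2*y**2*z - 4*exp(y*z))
(4*x*(y + 1) - 4*y*z - 4*z*exp(y*z), -2*x*y + 2 + 3*exp(-z), 2*x*z - 4*y*z - 4*z + exp(-x))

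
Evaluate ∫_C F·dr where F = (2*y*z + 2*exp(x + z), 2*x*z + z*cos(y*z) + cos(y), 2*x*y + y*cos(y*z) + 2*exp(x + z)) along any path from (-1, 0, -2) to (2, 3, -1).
-12 - 2*exp(-3) + 2*E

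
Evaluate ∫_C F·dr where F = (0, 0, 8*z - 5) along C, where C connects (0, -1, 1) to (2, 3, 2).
7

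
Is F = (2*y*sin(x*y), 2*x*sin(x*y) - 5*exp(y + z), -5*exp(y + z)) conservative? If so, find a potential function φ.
Yes, F is conservative. φ = -5*exp(y + z) - 2*cos(x*y)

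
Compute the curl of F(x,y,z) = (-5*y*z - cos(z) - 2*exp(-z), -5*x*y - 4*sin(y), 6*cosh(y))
(6*sinh(y), -5*y + sin(z) + 2*exp(-z), -5*y + 5*z)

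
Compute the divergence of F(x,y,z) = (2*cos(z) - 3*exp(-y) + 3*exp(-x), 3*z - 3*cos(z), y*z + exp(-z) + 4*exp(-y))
y - exp(-z) - 3*exp(-x)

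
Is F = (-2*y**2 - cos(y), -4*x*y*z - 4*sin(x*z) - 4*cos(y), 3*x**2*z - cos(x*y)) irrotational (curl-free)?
No, ∇×F = (x*(4*y + sin(x*y) + 4*cos(x*z)), -6*x*z - y*sin(x*y), -4*y*z + 4*y - 4*z*cos(x*z) - sin(y))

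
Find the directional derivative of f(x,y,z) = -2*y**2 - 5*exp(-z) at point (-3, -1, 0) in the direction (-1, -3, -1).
-17*sqrt(11)/11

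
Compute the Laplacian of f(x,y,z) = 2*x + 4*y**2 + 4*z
8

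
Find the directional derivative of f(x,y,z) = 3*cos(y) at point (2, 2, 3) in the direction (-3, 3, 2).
-9*sqrt(22)*sin(2)/22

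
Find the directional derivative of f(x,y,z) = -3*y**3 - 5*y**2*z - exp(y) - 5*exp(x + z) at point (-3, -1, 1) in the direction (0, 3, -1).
sqrt(10)*(-3*E + 5 + 8*exp(2))*exp(-2)/10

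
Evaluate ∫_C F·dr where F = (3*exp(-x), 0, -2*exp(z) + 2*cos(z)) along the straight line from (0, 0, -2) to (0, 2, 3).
2*((-exp(3) + sin(3) + sin(2))*exp(2) + 1)*exp(-2)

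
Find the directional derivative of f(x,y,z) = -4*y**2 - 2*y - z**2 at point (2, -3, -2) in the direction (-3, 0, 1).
2*sqrt(10)/5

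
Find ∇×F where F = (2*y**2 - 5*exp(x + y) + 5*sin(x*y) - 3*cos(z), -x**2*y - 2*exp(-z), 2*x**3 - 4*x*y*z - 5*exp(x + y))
(-4*x*z - 5*exp(x + y) - 2*exp(-z), -6*x**2 + 4*y*z + 5*exp(x + y) + 3*sin(z), -2*x*y - 5*x*cos(x*y) - 4*y + 5*exp(x + y))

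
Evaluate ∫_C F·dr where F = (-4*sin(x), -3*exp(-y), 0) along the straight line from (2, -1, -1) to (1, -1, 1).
-4*cos(2) + 4*cos(1)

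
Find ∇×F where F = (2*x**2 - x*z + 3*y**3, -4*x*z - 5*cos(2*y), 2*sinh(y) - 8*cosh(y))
(4*x - 8*sinh(y) + 2*cosh(y), -x, -9*y**2 - 4*z)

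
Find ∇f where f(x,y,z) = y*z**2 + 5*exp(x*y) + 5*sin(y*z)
(5*y*exp(x*y), 5*x*exp(x*y) + z**2 + 5*z*cos(y*z), y*(2*z + 5*cos(y*z)))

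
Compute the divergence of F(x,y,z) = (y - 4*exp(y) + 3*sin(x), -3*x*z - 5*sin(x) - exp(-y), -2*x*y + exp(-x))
3*cos(x) + exp(-y)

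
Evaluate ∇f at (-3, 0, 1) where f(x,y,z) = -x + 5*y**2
(-1, 0, 0)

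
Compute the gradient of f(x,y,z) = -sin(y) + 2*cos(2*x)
(-4*sin(2*x), -cos(y), 0)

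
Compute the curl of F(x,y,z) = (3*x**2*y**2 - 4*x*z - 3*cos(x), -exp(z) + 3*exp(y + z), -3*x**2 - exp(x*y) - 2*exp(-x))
(-x*exp(x*y) + exp(z) - 3*exp(y + z), 2*x + y*exp(x*y) - 2*exp(-x), -6*x**2*y)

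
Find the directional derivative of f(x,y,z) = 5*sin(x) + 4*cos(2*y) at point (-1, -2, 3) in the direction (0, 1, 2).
8*sqrt(5)*sin(4)/5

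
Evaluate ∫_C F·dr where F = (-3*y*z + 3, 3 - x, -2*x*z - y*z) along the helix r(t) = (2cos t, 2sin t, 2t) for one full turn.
12*pi*(1 + 2*pi)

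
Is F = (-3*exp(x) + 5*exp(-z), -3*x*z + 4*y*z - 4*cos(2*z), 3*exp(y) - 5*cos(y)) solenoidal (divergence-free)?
No, ∇·F = 4*z - 3*exp(x)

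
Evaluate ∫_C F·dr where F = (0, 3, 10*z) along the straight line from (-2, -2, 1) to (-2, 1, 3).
49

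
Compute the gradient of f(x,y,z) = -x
(-1, 0, 0)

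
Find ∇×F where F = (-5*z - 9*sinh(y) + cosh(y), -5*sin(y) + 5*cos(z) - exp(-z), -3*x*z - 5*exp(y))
(-5*exp(y) + 5*sin(z) - exp(-z), 3*z - 5, -sinh(y) + 9*cosh(y))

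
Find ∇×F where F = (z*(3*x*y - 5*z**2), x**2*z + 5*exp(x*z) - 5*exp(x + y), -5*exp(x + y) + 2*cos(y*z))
(-x**2 - 5*x*exp(x*z) - 2*z*sin(y*z) - 5*exp(x + y), 3*x*y - 15*z**2 + 5*exp(x + y), -x*z + 5*z*exp(x*z) - 5*exp(x + y))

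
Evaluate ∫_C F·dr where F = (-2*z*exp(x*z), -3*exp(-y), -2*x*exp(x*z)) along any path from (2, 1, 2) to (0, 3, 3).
-2 - 3*exp(-1) + 3*exp(-3) + 2*exp(4)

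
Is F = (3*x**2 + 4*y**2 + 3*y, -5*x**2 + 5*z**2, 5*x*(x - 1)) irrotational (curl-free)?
No, ∇×F = (-10*z, 5 - 10*x, -10*x - 8*y - 3)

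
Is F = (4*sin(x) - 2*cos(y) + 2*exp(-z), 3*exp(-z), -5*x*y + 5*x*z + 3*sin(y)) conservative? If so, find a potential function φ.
No, ∇×F = (-5*x + 3*cos(y) + 3*exp(-z), 5*y - 5*z - 2*exp(-z), -2*sin(y)) ≠ 0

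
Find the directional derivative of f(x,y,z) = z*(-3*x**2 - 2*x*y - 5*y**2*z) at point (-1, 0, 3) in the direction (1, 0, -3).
27*sqrt(10)/10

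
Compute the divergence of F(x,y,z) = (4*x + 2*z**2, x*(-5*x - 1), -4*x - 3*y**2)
4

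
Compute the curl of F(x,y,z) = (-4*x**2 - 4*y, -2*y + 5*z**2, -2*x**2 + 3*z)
(-10*z, 4*x, 4)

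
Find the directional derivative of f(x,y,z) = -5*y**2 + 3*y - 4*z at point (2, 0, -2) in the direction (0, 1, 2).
-sqrt(5)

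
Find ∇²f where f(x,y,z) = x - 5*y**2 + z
-10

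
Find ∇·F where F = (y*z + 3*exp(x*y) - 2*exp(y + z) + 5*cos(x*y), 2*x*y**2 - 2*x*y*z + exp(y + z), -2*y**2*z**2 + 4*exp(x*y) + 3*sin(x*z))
4*x*y - 2*x*z + 3*x*cos(x*z) - 4*y**2*z + 3*y*exp(x*y) - 5*y*sin(x*y) + exp(y + z)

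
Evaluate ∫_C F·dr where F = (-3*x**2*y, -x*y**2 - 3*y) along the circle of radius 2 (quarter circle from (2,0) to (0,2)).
-6 + 2*pi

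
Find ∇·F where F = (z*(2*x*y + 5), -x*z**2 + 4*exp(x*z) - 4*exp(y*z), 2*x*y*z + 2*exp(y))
2*x*y + 2*y*z - 4*z*exp(y*z)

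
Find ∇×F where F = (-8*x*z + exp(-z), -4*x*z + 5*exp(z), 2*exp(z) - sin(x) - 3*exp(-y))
(4*x - 5*exp(z) + 3*exp(-y), -8*x + cos(x) - exp(-z), -4*z)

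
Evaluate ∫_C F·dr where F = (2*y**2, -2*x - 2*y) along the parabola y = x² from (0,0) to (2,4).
-208/15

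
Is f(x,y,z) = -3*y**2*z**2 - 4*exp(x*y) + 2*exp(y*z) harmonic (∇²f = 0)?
No, ∇²f = -4*x**2*exp(x*y) + 2*y**2*(exp(y*z) - 3) - 4*y**2*exp(x*y) + 2*z**2*exp(y*z) - 6*z**2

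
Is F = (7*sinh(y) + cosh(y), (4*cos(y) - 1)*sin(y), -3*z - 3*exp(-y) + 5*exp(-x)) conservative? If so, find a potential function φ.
No, ∇×F = (3*exp(-y), 5*exp(-x), -sinh(y) - 7*cosh(y)) ≠ 0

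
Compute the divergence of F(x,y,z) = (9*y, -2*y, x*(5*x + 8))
-2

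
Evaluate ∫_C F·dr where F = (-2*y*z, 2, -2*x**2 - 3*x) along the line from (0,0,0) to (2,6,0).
12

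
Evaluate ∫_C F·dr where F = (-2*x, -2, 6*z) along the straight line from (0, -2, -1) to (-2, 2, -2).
-3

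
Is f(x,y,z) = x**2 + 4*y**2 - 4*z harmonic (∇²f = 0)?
No, ∇²f = 10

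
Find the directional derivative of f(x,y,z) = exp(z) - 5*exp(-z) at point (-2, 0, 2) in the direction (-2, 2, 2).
sqrt(3)*(5 + exp(4))*exp(-2)/3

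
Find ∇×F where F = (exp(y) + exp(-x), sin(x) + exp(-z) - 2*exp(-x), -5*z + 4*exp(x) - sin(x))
(exp(-z), -4*exp(x) + cos(x), -exp(y) + cos(x) + 2*exp(-x))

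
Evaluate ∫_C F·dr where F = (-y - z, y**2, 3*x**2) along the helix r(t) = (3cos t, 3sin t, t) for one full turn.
30*pi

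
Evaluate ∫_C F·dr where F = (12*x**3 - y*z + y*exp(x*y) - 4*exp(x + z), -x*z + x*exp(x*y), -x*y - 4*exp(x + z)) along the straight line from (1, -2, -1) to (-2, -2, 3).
-4*E - exp(-2) + 39 + exp(4)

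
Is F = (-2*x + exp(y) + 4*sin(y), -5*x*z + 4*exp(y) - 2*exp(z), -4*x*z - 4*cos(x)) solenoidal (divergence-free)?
No, ∇·F = -4*x + 4*exp(y) - 2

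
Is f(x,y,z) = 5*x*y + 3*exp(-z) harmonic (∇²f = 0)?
No, ∇²f = 3*exp(-z)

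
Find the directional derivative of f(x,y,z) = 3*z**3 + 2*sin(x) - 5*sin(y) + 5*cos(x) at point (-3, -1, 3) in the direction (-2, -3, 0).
sqrt(13)*(-10*sin(3) - 4*cos(3) + 15*cos(1))/13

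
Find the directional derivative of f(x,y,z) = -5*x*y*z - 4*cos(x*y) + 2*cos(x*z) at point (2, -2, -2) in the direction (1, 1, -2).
sqrt(6)*(-20/3 - 2*sin(4))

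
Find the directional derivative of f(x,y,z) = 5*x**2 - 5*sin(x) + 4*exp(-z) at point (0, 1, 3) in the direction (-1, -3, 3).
sqrt(19)*(-12 + 5*exp(3))*exp(-3)/19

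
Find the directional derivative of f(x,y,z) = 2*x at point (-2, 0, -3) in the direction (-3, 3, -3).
-2*sqrt(3)/3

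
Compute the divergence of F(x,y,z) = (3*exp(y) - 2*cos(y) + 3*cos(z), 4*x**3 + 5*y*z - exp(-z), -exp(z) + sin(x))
5*z - exp(z)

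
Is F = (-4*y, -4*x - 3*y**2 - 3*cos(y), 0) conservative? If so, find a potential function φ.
Yes, F is conservative. φ = -4*x*y - y**3 - 3*sin(y)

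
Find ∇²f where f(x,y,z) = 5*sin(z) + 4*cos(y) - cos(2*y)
-5*sin(z) - 4*cos(y) + 4*cos(2*y)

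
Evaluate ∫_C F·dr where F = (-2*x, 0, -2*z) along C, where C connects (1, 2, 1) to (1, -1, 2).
-3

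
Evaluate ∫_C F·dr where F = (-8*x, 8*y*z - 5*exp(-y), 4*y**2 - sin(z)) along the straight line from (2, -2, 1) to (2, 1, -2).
-5*exp(2) - 24 - cos(1) + cos(2) + 5*exp(-1)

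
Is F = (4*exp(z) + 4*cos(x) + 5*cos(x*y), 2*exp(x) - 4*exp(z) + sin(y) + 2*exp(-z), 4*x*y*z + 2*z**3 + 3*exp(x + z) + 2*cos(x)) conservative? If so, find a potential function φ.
No, ∇×F = (4*x*z + 4*exp(z) + 2*exp(-z), -4*y*z + 4*exp(z) - 3*exp(x + z) + 2*sin(x), 5*x*sin(x*y) + 2*exp(x)) ≠ 0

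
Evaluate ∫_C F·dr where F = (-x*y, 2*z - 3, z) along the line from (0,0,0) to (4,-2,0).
50/3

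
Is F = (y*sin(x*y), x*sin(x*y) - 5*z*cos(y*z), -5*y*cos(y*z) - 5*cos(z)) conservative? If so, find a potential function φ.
Yes, F is conservative. φ = -5*sin(z) - 5*sin(y*z) - cos(x*y)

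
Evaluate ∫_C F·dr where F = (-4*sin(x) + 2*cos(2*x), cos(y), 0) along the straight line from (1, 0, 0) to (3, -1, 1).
4*cos(3) - 4*cos(1) - sin(2) - sin(1) + sin(6)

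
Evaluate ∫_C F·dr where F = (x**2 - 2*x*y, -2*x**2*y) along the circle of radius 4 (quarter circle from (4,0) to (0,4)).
-320/3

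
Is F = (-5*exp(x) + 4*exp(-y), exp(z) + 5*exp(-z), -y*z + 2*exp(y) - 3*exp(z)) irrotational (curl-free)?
No, ∇×F = (-z + 2*exp(y) - exp(z) + 5*exp(-z), 0, 4*exp(-y))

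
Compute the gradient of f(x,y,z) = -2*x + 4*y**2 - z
(-2, 8*y, -1)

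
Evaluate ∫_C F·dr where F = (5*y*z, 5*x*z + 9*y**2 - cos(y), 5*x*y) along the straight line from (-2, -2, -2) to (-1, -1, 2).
-sin(2) + sin(1) + 71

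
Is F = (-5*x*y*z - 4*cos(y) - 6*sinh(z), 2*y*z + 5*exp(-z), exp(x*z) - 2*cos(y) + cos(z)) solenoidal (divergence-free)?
No, ∇·F = x*exp(x*z) - 5*y*z + 2*z - sin(z)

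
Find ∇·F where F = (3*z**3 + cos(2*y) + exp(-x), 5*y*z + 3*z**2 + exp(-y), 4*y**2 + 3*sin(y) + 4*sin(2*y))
5*z - exp(-y) - exp(-x)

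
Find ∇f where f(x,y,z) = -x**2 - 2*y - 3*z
(-2*x, -2, -3)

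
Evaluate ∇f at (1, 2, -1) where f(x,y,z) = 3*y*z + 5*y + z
(0, 2, 7)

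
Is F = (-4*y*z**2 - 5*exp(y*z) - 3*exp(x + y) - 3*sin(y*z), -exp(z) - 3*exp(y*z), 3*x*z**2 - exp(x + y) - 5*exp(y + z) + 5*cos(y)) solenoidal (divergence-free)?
No, ∇·F = 6*x*z - 3*z*exp(y*z) - 3*exp(x + y) - 5*exp(y + z)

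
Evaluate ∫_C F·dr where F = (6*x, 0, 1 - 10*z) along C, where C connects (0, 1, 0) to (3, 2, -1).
21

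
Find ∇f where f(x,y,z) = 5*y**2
(0, 10*y, 0)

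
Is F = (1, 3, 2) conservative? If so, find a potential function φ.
Yes, F is conservative. φ = x + 3*y + 2*z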